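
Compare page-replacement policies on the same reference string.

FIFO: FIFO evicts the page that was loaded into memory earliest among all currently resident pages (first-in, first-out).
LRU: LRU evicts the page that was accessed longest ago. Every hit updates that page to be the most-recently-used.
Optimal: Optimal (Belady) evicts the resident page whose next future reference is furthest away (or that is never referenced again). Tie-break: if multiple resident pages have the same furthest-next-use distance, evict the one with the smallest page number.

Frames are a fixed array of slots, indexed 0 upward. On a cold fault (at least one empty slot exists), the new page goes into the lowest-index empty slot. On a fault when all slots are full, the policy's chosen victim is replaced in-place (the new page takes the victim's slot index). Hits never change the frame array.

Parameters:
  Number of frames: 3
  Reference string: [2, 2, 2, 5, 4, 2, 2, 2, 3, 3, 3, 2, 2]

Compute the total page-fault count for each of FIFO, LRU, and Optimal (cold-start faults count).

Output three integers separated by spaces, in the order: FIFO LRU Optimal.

Answer: 5 4 4

Derivation:
--- FIFO ---
  step 0: ref 2 -> FAULT, frames=[2,-,-] (faults so far: 1)
  step 1: ref 2 -> HIT, frames=[2,-,-] (faults so far: 1)
  step 2: ref 2 -> HIT, frames=[2,-,-] (faults so far: 1)
  step 3: ref 5 -> FAULT, frames=[2,5,-] (faults so far: 2)
  step 4: ref 4 -> FAULT, frames=[2,5,4] (faults so far: 3)
  step 5: ref 2 -> HIT, frames=[2,5,4] (faults so far: 3)
  step 6: ref 2 -> HIT, frames=[2,5,4] (faults so far: 3)
  step 7: ref 2 -> HIT, frames=[2,5,4] (faults so far: 3)
  step 8: ref 3 -> FAULT, evict 2, frames=[3,5,4] (faults so far: 4)
  step 9: ref 3 -> HIT, frames=[3,5,4] (faults so far: 4)
  step 10: ref 3 -> HIT, frames=[3,5,4] (faults so far: 4)
  step 11: ref 2 -> FAULT, evict 5, frames=[3,2,4] (faults so far: 5)
  step 12: ref 2 -> HIT, frames=[3,2,4] (faults so far: 5)
  FIFO total faults: 5
--- LRU ---
  step 0: ref 2 -> FAULT, frames=[2,-,-] (faults so far: 1)
  step 1: ref 2 -> HIT, frames=[2,-,-] (faults so far: 1)
  step 2: ref 2 -> HIT, frames=[2,-,-] (faults so far: 1)
  step 3: ref 5 -> FAULT, frames=[2,5,-] (faults so far: 2)
  step 4: ref 4 -> FAULT, frames=[2,5,4] (faults so far: 3)
  step 5: ref 2 -> HIT, frames=[2,5,4] (faults so far: 3)
  step 6: ref 2 -> HIT, frames=[2,5,4] (faults so far: 3)
  step 7: ref 2 -> HIT, frames=[2,5,4] (faults so far: 3)
  step 8: ref 3 -> FAULT, evict 5, frames=[2,3,4] (faults so far: 4)
  step 9: ref 3 -> HIT, frames=[2,3,4] (faults so far: 4)
  step 10: ref 3 -> HIT, frames=[2,3,4] (faults so far: 4)
  step 11: ref 2 -> HIT, frames=[2,3,4] (faults so far: 4)
  step 12: ref 2 -> HIT, frames=[2,3,4] (faults so far: 4)
  LRU total faults: 4
--- Optimal ---
  step 0: ref 2 -> FAULT, frames=[2,-,-] (faults so far: 1)
  step 1: ref 2 -> HIT, frames=[2,-,-] (faults so far: 1)
  step 2: ref 2 -> HIT, frames=[2,-,-] (faults so far: 1)
  step 3: ref 5 -> FAULT, frames=[2,5,-] (faults so far: 2)
  step 4: ref 4 -> FAULT, frames=[2,5,4] (faults so far: 3)
  step 5: ref 2 -> HIT, frames=[2,5,4] (faults so far: 3)
  step 6: ref 2 -> HIT, frames=[2,5,4] (faults so far: 3)
  step 7: ref 2 -> HIT, frames=[2,5,4] (faults so far: 3)
  step 8: ref 3 -> FAULT, evict 4, frames=[2,5,3] (faults so far: 4)
  step 9: ref 3 -> HIT, frames=[2,5,3] (faults so far: 4)
  step 10: ref 3 -> HIT, frames=[2,5,3] (faults so far: 4)
  step 11: ref 2 -> HIT, frames=[2,5,3] (faults so far: 4)
  step 12: ref 2 -> HIT, frames=[2,5,3] (faults so far: 4)
  Optimal total faults: 4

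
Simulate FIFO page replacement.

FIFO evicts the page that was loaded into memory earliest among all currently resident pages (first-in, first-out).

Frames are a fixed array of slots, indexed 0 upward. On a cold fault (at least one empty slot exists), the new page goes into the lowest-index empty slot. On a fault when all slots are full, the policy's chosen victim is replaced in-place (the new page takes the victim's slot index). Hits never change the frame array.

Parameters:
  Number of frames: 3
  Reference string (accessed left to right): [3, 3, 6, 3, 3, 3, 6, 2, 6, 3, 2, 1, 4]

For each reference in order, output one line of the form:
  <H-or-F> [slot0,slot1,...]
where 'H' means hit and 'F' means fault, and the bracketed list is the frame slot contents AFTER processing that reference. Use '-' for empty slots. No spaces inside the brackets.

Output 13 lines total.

F [3,-,-]
H [3,-,-]
F [3,6,-]
H [3,6,-]
H [3,6,-]
H [3,6,-]
H [3,6,-]
F [3,6,2]
H [3,6,2]
H [3,6,2]
H [3,6,2]
F [1,6,2]
F [1,4,2]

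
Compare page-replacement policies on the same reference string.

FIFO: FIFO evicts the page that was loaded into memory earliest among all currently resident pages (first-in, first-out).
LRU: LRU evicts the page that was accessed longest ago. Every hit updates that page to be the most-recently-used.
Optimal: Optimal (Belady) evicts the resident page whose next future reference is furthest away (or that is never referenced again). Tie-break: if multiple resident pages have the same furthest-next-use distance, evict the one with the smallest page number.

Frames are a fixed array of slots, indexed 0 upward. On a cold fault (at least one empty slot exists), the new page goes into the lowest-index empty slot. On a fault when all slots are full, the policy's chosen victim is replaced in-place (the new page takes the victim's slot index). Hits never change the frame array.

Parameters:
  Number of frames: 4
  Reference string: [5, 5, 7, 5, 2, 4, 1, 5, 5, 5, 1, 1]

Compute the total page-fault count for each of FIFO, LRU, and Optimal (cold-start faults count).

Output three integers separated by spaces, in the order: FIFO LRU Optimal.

Answer: 6 5 5

Derivation:
--- FIFO ---
  step 0: ref 5 -> FAULT, frames=[5,-,-,-] (faults so far: 1)
  step 1: ref 5 -> HIT, frames=[5,-,-,-] (faults so far: 1)
  step 2: ref 7 -> FAULT, frames=[5,7,-,-] (faults so far: 2)
  step 3: ref 5 -> HIT, frames=[5,7,-,-] (faults so far: 2)
  step 4: ref 2 -> FAULT, frames=[5,7,2,-] (faults so far: 3)
  step 5: ref 4 -> FAULT, frames=[5,7,2,4] (faults so far: 4)
  step 6: ref 1 -> FAULT, evict 5, frames=[1,7,2,4] (faults so far: 5)
  step 7: ref 5 -> FAULT, evict 7, frames=[1,5,2,4] (faults so far: 6)
  step 8: ref 5 -> HIT, frames=[1,5,2,4] (faults so far: 6)
  step 9: ref 5 -> HIT, frames=[1,5,2,4] (faults so far: 6)
  step 10: ref 1 -> HIT, frames=[1,5,2,4] (faults so far: 6)
  step 11: ref 1 -> HIT, frames=[1,5,2,4] (faults so far: 6)
  FIFO total faults: 6
--- LRU ---
  step 0: ref 5 -> FAULT, frames=[5,-,-,-] (faults so far: 1)
  step 1: ref 5 -> HIT, frames=[5,-,-,-] (faults so far: 1)
  step 2: ref 7 -> FAULT, frames=[5,7,-,-] (faults so far: 2)
  step 3: ref 5 -> HIT, frames=[5,7,-,-] (faults so far: 2)
  step 4: ref 2 -> FAULT, frames=[5,7,2,-] (faults so far: 3)
  step 5: ref 4 -> FAULT, frames=[5,7,2,4] (faults so far: 4)
  step 6: ref 1 -> FAULT, evict 7, frames=[5,1,2,4] (faults so far: 5)
  step 7: ref 5 -> HIT, frames=[5,1,2,4] (faults so far: 5)
  step 8: ref 5 -> HIT, frames=[5,1,2,4] (faults so far: 5)
  step 9: ref 5 -> HIT, frames=[5,1,2,4] (faults so far: 5)
  step 10: ref 1 -> HIT, frames=[5,1,2,4] (faults so far: 5)
  step 11: ref 1 -> HIT, frames=[5,1,2,4] (faults so far: 5)
  LRU total faults: 5
--- Optimal ---
  step 0: ref 5 -> FAULT, frames=[5,-,-,-] (faults so far: 1)
  step 1: ref 5 -> HIT, frames=[5,-,-,-] (faults so far: 1)
  step 2: ref 7 -> FAULT, frames=[5,7,-,-] (faults so far: 2)
  step 3: ref 5 -> HIT, frames=[5,7,-,-] (faults so far: 2)
  step 4: ref 2 -> FAULT, frames=[5,7,2,-] (faults so far: 3)
  step 5: ref 4 -> FAULT, frames=[5,7,2,4] (faults so far: 4)
  step 6: ref 1 -> FAULT, evict 2, frames=[5,7,1,4] (faults so far: 5)
  step 7: ref 5 -> HIT, frames=[5,7,1,4] (faults so far: 5)
  step 8: ref 5 -> HIT, frames=[5,7,1,4] (faults so far: 5)
  step 9: ref 5 -> HIT, frames=[5,7,1,4] (faults so far: 5)
  step 10: ref 1 -> HIT, frames=[5,7,1,4] (faults so far: 5)
  step 11: ref 1 -> HIT, frames=[5,7,1,4] (faults so far: 5)
  Optimal total faults: 5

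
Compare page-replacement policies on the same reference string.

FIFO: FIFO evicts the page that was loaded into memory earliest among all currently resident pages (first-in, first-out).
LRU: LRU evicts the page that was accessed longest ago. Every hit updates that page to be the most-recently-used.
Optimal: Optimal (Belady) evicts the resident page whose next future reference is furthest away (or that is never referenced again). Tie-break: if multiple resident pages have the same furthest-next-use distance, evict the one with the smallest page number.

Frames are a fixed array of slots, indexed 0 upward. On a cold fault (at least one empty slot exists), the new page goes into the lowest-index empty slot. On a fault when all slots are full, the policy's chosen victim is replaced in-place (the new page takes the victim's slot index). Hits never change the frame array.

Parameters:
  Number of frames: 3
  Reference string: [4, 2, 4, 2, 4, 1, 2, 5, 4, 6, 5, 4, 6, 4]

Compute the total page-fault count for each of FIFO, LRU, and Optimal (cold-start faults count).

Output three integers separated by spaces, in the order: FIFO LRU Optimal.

Answer: 6 6 5

Derivation:
--- FIFO ---
  step 0: ref 4 -> FAULT, frames=[4,-,-] (faults so far: 1)
  step 1: ref 2 -> FAULT, frames=[4,2,-] (faults so far: 2)
  step 2: ref 4 -> HIT, frames=[4,2,-] (faults so far: 2)
  step 3: ref 2 -> HIT, frames=[4,2,-] (faults so far: 2)
  step 4: ref 4 -> HIT, frames=[4,2,-] (faults so far: 2)
  step 5: ref 1 -> FAULT, frames=[4,2,1] (faults so far: 3)
  step 6: ref 2 -> HIT, frames=[4,2,1] (faults so far: 3)
  step 7: ref 5 -> FAULT, evict 4, frames=[5,2,1] (faults so far: 4)
  step 8: ref 4 -> FAULT, evict 2, frames=[5,4,1] (faults so far: 5)
  step 9: ref 6 -> FAULT, evict 1, frames=[5,4,6] (faults so far: 6)
  step 10: ref 5 -> HIT, frames=[5,4,6] (faults so far: 6)
  step 11: ref 4 -> HIT, frames=[5,4,6] (faults so far: 6)
  step 12: ref 6 -> HIT, frames=[5,4,6] (faults so far: 6)
  step 13: ref 4 -> HIT, frames=[5,4,6] (faults so far: 6)
  FIFO total faults: 6
--- LRU ---
  step 0: ref 4 -> FAULT, frames=[4,-,-] (faults so far: 1)
  step 1: ref 2 -> FAULT, frames=[4,2,-] (faults so far: 2)
  step 2: ref 4 -> HIT, frames=[4,2,-] (faults so far: 2)
  step 3: ref 2 -> HIT, frames=[4,2,-] (faults so far: 2)
  step 4: ref 4 -> HIT, frames=[4,2,-] (faults so far: 2)
  step 5: ref 1 -> FAULT, frames=[4,2,1] (faults so far: 3)
  step 6: ref 2 -> HIT, frames=[4,2,1] (faults so far: 3)
  step 7: ref 5 -> FAULT, evict 4, frames=[5,2,1] (faults so far: 4)
  step 8: ref 4 -> FAULT, evict 1, frames=[5,2,4] (faults so far: 5)
  step 9: ref 6 -> FAULT, evict 2, frames=[5,6,4] (faults so far: 6)
  step 10: ref 5 -> HIT, frames=[5,6,4] (faults so far: 6)
  step 11: ref 4 -> HIT, frames=[5,6,4] (faults so far: 6)
  step 12: ref 6 -> HIT, frames=[5,6,4] (faults so far: 6)
  step 13: ref 4 -> HIT, frames=[5,6,4] (faults so far: 6)
  LRU total faults: 6
--- Optimal ---
  step 0: ref 4 -> FAULT, frames=[4,-,-] (faults so far: 1)
  step 1: ref 2 -> FAULT, frames=[4,2,-] (faults so far: 2)
  step 2: ref 4 -> HIT, frames=[4,2,-] (faults so far: 2)
  step 3: ref 2 -> HIT, frames=[4,2,-] (faults so far: 2)
  step 4: ref 4 -> HIT, frames=[4,2,-] (faults so far: 2)
  step 5: ref 1 -> FAULT, frames=[4,2,1] (faults so far: 3)
  step 6: ref 2 -> HIT, frames=[4,2,1] (faults so far: 3)
  step 7: ref 5 -> FAULT, evict 1, frames=[4,2,5] (faults so far: 4)
  step 8: ref 4 -> HIT, frames=[4,2,5] (faults so far: 4)
  step 9: ref 6 -> FAULT, evict 2, frames=[4,6,5] (faults so far: 5)
  step 10: ref 5 -> HIT, frames=[4,6,5] (faults so far: 5)
  step 11: ref 4 -> HIT, frames=[4,6,5] (faults so far: 5)
  step 12: ref 6 -> HIT, frames=[4,6,5] (faults so far: 5)
  step 13: ref 4 -> HIT, frames=[4,6,5] (faults so far: 5)
  Optimal total faults: 5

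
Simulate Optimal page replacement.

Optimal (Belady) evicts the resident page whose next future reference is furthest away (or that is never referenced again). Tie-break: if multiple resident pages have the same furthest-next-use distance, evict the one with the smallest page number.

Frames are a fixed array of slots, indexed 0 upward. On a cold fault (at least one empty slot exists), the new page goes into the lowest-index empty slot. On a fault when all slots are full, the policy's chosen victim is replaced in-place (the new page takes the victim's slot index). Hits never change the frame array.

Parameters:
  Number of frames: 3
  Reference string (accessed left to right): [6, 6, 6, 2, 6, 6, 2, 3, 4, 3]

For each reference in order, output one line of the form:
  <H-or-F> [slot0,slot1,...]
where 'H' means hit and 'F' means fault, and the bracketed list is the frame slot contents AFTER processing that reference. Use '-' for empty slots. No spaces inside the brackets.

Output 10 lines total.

F [6,-,-]
H [6,-,-]
H [6,-,-]
F [6,2,-]
H [6,2,-]
H [6,2,-]
H [6,2,-]
F [6,2,3]
F [6,4,3]
H [6,4,3]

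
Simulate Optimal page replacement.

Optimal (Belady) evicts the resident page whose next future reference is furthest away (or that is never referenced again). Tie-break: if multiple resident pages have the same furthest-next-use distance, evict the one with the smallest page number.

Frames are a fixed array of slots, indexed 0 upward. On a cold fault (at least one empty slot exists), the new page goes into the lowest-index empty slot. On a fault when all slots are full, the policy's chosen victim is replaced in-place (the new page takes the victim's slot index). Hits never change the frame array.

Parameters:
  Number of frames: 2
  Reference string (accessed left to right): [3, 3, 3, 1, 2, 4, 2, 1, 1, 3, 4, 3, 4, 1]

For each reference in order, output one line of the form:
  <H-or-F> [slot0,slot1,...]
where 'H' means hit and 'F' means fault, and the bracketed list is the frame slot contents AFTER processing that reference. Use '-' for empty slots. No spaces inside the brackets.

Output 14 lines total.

F [3,-]
H [3,-]
H [3,-]
F [3,1]
F [2,1]
F [2,4]
H [2,4]
F [1,4]
H [1,4]
F [3,4]
H [3,4]
H [3,4]
H [3,4]
F [1,4]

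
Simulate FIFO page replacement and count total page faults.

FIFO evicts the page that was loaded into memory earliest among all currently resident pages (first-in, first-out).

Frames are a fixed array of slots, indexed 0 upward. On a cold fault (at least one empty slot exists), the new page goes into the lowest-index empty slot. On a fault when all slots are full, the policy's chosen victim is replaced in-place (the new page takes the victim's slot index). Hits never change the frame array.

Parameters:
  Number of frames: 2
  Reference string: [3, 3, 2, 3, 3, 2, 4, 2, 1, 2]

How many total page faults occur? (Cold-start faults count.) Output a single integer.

Answer: 5

Derivation:
Step 0: ref 3 → FAULT, frames=[3,-]
Step 1: ref 3 → HIT, frames=[3,-]
Step 2: ref 2 → FAULT, frames=[3,2]
Step 3: ref 3 → HIT, frames=[3,2]
Step 4: ref 3 → HIT, frames=[3,2]
Step 5: ref 2 → HIT, frames=[3,2]
Step 6: ref 4 → FAULT (evict 3), frames=[4,2]
Step 7: ref 2 → HIT, frames=[4,2]
Step 8: ref 1 → FAULT (evict 2), frames=[4,1]
Step 9: ref 2 → FAULT (evict 4), frames=[2,1]
Total faults: 5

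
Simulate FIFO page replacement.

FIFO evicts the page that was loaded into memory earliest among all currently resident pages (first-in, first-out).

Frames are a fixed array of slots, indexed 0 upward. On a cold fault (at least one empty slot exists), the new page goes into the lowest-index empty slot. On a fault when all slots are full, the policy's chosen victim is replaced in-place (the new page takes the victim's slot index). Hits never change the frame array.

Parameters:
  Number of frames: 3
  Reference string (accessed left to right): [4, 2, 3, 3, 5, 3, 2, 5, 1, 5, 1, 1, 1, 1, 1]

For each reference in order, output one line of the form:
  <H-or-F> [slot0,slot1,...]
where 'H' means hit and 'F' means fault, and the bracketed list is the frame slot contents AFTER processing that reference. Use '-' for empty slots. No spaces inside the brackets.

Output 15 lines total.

F [4,-,-]
F [4,2,-]
F [4,2,3]
H [4,2,3]
F [5,2,3]
H [5,2,3]
H [5,2,3]
H [5,2,3]
F [5,1,3]
H [5,1,3]
H [5,1,3]
H [5,1,3]
H [5,1,3]
H [5,1,3]
H [5,1,3]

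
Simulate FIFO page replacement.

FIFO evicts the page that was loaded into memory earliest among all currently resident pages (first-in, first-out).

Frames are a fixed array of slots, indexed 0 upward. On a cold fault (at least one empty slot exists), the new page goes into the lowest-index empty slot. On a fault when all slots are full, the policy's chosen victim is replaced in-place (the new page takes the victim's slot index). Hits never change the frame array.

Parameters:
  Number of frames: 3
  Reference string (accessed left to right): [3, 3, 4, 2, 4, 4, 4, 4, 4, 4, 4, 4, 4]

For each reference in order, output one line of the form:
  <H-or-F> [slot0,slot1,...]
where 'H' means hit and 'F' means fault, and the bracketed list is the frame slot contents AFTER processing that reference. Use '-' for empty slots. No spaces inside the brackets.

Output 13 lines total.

F [3,-,-]
H [3,-,-]
F [3,4,-]
F [3,4,2]
H [3,4,2]
H [3,4,2]
H [3,4,2]
H [3,4,2]
H [3,4,2]
H [3,4,2]
H [3,4,2]
H [3,4,2]
H [3,4,2]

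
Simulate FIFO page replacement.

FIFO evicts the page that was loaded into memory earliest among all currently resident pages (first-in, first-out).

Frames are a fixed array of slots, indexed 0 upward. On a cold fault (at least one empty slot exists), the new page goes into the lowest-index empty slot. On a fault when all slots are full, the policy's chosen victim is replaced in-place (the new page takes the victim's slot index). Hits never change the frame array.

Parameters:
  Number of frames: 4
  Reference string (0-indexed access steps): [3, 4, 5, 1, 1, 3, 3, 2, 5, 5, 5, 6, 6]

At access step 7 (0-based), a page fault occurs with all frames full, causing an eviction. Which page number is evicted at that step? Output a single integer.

Step 0: ref 3 -> FAULT, frames=[3,-,-,-]
Step 1: ref 4 -> FAULT, frames=[3,4,-,-]
Step 2: ref 5 -> FAULT, frames=[3,4,5,-]
Step 3: ref 1 -> FAULT, frames=[3,4,5,1]
Step 4: ref 1 -> HIT, frames=[3,4,5,1]
Step 5: ref 3 -> HIT, frames=[3,4,5,1]
Step 6: ref 3 -> HIT, frames=[3,4,5,1]
Step 7: ref 2 -> FAULT, evict 3, frames=[2,4,5,1]
At step 7: evicted page 3

Answer: 3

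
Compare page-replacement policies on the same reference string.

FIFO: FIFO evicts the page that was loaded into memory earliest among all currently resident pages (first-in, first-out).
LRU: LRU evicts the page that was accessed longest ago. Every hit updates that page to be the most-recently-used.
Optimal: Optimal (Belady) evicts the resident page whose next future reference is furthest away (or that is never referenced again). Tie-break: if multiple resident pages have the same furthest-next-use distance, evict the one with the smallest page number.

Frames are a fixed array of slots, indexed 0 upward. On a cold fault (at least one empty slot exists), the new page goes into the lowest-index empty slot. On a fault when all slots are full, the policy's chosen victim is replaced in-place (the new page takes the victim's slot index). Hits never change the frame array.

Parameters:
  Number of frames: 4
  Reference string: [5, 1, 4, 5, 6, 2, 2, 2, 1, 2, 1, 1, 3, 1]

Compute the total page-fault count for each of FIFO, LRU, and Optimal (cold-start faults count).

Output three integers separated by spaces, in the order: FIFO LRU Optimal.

Answer: 7 7 6

Derivation:
--- FIFO ---
  step 0: ref 5 -> FAULT, frames=[5,-,-,-] (faults so far: 1)
  step 1: ref 1 -> FAULT, frames=[5,1,-,-] (faults so far: 2)
  step 2: ref 4 -> FAULT, frames=[5,1,4,-] (faults so far: 3)
  step 3: ref 5 -> HIT, frames=[5,1,4,-] (faults so far: 3)
  step 4: ref 6 -> FAULT, frames=[5,1,4,6] (faults so far: 4)
  step 5: ref 2 -> FAULT, evict 5, frames=[2,1,4,6] (faults so far: 5)
  step 6: ref 2 -> HIT, frames=[2,1,4,6] (faults so far: 5)
  step 7: ref 2 -> HIT, frames=[2,1,4,6] (faults so far: 5)
  step 8: ref 1 -> HIT, frames=[2,1,4,6] (faults so far: 5)
  step 9: ref 2 -> HIT, frames=[2,1,4,6] (faults so far: 5)
  step 10: ref 1 -> HIT, frames=[2,1,4,6] (faults so far: 5)
  step 11: ref 1 -> HIT, frames=[2,1,4,6] (faults so far: 5)
  step 12: ref 3 -> FAULT, evict 1, frames=[2,3,4,6] (faults so far: 6)
  step 13: ref 1 -> FAULT, evict 4, frames=[2,3,1,6] (faults so far: 7)
  FIFO total faults: 7
--- LRU ---
  step 0: ref 5 -> FAULT, frames=[5,-,-,-] (faults so far: 1)
  step 1: ref 1 -> FAULT, frames=[5,1,-,-] (faults so far: 2)
  step 2: ref 4 -> FAULT, frames=[5,1,4,-] (faults so far: 3)
  step 3: ref 5 -> HIT, frames=[5,1,4,-] (faults so far: 3)
  step 4: ref 6 -> FAULT, frames=[5,1,4,6] (faults so far: 4)
  step 5: ref 2 -> FAULT, evict 1, frames=[5,2,4,6] (faults so far: 5)
  step 6: ref 2 -> HIT, frames=[5,2,4,6] (faults so far: 5)
  step 7: ref 2 -> HIT, frames=[5,2,4,6] (faults so far: 5)
  step 8: ref 1 -> FAULT, evict 4, frames=[5,2,1,6] (faults so far: 6)
  step 9: ref 2 -> HIT, frames=[5,2,1,6] (faults so far: 6)
  step 10: ref 1 -> HIT, frames=[5,2,1,6] (faults so far: 6)
  step 11: ref 1 -> HIT, frames=[5,2,1,6] (faults so far: 6)
  step 12: ref 3 -> FAULT, evict 5, frames=[3,2,1,6] (faults so far: 7)
  step 13: ref 1 -> HIT, frames=[3,2,1,6] (faults so far: 7)
  LRU total faults: 7
--- Optimal ---
  step 0: ref 5 -> FAULT, frames=[5,-,-,-] (faults so far: 1)
  step 1: ref 1 -> FAULT, frames=[5,1,-,-] (faults so far: 2)
  step 2: ref 4 -> FAULT, frames=[5,1,4,-] (faults so far: 3)
  step 3: ref 5 -> HIT, frames=[5,1,4,-] (faults so far: 3)
  step 4: ref 6 -> FAULT, frames=[5,1,4,6] (faults so far: 4)
  step 5: ref 2 -> FAULT, evict 4, frames=[5,1,2,6] (faults so far: 5)
  step 6: ref 2 -> HIT, frames=[5,1,2,6] (faults so far: 5)
  step 7: ref 2 -> HIT, frames=[5,1,2,6] (faults so far: 5)
  step 8: ref 1 -> HIT, frames=[5,1,2,6] (faults so far: 5)
  step 9: ref 2 -> HIT, frames=[5,1,2,6] (faults so far: 5)
  step 10: ref 1 -> HIT, frames=[5,1,2,6] (faults so far: 5)
  step 11: ref 1 -> HIT, frames=[5,1,2,6] (faults so far: 5)
  step 12: ref 3 -> FAULT, evict 2, frames=[5,1,3,6] (faults so far: 6)
  step 13: ref 1 -> HIT, frames=[5,1,3,6] (faults so far: 6)
  Optimal total faults: 6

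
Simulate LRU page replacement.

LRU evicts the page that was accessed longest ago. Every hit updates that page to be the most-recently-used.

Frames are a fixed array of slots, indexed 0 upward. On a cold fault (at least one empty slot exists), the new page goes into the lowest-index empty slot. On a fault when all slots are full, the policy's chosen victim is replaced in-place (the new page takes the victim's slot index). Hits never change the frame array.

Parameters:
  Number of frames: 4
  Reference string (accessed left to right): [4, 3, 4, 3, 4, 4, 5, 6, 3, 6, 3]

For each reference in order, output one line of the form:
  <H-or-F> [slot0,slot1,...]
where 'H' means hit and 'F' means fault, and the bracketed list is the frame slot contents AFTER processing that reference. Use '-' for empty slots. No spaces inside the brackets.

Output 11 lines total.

F [4,-,-,-]
F [4,3,-,-]
H [4,3,-,-]
H [4,3,-,-]
H [4,3,-,-]
H [4,3,-,-]
F [4,3,5,-]
F [4,3,5,6]
H [4,3,5,6]
H [4,3,5,6]
H [4,3,5,6]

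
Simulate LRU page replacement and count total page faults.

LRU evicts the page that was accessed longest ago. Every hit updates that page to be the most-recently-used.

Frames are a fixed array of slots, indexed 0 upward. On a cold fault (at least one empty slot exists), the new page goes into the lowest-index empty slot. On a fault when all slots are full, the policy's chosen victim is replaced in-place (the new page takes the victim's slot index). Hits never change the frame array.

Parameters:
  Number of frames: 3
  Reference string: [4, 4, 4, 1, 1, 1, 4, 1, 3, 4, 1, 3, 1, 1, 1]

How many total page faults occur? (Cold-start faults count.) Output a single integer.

Answer: 3

Derivation:
Step 0: ref 4 → FAULT, frames=[4,-,-]
Step 1: ref 4 → HIT, frames=[4,-,-]
Step 2: ref 4 → HIT, frames=[4,-,-]
Step 3: ref 1 → FAULT, frames=[4,1,-]
Step 4: ref 1 → HIT, frames=[4,1,-]
Step 5: ref 1 → HIT, frames=[4,1,-]
Step 6: ref 4 → HIT, frames=[4,1,-]
Step 7: ref 1 → HIT, frames=[4,1,-]
Step 8: ref 3 → FAULT, frames=[4,1,3]
Step 9: ref 4 → HIT, frames=[4,1,3]
Step 10: ref 1 → HIT, frames=[4,1,3]
Step 11: ref 3 → HIT, frames=[4,1,3]
Step 12: ref 1 → HIT, frames=[4,1,3]
Step 13: ref 1 → HIT, frames=[4,1,3]
Step 14: ref 1 → HIT, frames=[4,1,3]
Total faults: 3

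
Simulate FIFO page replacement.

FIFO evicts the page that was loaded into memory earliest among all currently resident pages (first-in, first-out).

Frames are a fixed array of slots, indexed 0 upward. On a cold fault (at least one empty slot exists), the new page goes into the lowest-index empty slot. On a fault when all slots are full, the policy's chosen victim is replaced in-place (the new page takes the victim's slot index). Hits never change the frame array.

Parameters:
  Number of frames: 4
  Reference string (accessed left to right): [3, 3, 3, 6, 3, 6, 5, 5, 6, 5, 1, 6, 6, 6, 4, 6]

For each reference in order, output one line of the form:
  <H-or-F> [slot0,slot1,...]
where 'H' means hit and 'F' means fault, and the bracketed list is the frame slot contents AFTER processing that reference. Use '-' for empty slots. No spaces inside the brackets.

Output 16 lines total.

F [3,-,-,-]
H [3,-,-,-]
H [3,-,-,-]
F [3,6,-,-]
H [3,6,-,-]
H [3,6,-,-]
F [3,6,5,-]
H [3,6,5,-]
H [3,6,5,-]
H [3,6,5,-]
F [3,6,5,1]
H [3,6,5,1]
H [3,6,5,1]
H [3,6,5,1]
F [4,6,5,1]
H [4,6,5,1]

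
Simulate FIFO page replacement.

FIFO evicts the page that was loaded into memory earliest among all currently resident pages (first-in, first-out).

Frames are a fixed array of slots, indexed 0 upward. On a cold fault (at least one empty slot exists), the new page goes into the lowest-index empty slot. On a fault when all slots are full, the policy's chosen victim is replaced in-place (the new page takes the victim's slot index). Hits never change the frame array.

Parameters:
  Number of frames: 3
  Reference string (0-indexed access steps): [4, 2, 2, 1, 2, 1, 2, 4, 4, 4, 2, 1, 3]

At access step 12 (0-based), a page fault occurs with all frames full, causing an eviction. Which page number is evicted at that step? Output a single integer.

Answer: 4

Derivation:
Step 0: ref 4 -> FAULT, frames=[4,-,-]
Step 1: ref 2 -> FAULT, frames=[4,2,-]
Step 2: ref 2 -> HIT, frames=[4,2,-]
Step 3: ref 1 -> FAULT, frames=[4,2,1]
Step 4: ref 2 -> HIT, frames=[4,2,1]
Step 5: ref 1 -> HIT, frames=[4,2,1]
Step 6: ref 2 -> HIT, frames=[4,2,1]
Step 7: ref 4 -> HIT, frames=[4,2,1]
Step 8: ref 4 -> HIT, frames=[4,2,1]
Step 9: ref 4 -> HIT, frames=[4,2,1]
Step 10: ref 2 -> HIT, frames=[4,2,1]
Step 11: ref 1 -> HIT, frames=[4,2,1]
Step 12: ref 3 -> FAULT, evict 4, frames=[3,2,1]
At step 12: evicted page 4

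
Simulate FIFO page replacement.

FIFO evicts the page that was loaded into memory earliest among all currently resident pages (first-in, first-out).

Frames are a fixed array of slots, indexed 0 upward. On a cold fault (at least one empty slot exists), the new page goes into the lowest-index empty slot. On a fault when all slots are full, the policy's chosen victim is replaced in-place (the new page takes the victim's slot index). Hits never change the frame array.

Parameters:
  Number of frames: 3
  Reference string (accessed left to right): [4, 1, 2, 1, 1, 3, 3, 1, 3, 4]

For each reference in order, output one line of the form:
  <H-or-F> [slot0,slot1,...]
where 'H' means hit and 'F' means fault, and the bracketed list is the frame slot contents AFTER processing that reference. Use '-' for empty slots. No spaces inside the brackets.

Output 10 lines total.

F [4,-,-]
F [4,1,-]
F [4,1,2]
H [4,1,2]
H [4,1,2]
F [3,1,2]
H [3,1,2]
H [3,1,2]
H [3,1,2]
F [3,4,2]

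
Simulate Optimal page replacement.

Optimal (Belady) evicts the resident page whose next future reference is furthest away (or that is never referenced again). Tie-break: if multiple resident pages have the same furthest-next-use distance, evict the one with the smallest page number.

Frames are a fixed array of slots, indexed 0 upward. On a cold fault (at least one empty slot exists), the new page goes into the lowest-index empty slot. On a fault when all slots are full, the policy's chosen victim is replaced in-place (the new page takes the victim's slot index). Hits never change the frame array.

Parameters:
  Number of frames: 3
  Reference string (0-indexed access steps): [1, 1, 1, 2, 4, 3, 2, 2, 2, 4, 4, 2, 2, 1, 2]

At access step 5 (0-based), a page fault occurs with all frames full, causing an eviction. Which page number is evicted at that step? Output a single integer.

Step 0: ref 1 -> FAULT, frames=[1,-,-]
Step 1: ref 1 -> HIT, frames=[1,-,-]
Step 2: ref 1 -> HIT, frames=[1,-,-]
Step 3: ref 2 -> FAULT, frames=[1,2,-]
Step 4: ref 4 -> FAULT, frames=[1,2,4]
Step 5: ref 3 -> FAULT, evict 1, frames=[3,2,4]
At step 5: evicted page 1

Answer: 1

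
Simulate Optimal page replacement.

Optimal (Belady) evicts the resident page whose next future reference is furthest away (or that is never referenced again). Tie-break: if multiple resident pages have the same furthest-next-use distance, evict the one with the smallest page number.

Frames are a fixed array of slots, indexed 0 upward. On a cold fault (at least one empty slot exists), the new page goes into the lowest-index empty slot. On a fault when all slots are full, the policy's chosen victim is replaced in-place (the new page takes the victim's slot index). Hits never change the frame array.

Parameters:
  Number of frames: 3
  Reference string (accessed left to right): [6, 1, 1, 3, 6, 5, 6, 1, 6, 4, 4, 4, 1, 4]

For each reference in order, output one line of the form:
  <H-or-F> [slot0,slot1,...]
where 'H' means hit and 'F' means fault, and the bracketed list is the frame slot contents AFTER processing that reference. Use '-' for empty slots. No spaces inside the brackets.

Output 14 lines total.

F [6,-,-]
F [6,1,-]
H [6,1,-]
F [6,1,3]
H [6,1,3]
F [6,1,5]
H [6,1,5]
H [6,1,5]
H [6,1,5]
F [6,1,4]
H [6,1,4]
H [6,1,4]
H [6,1,4]
H [6,1,4]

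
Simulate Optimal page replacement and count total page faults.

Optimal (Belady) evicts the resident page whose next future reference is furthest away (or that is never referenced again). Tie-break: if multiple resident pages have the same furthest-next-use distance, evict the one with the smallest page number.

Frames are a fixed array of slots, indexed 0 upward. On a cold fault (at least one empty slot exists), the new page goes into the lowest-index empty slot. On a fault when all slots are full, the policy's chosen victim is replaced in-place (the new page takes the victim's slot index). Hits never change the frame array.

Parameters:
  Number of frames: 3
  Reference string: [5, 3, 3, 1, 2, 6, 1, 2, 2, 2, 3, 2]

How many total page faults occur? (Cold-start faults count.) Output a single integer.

Answer: 6

Derivation:
Step 0: ref 5 → FAULT, frames=[5,-,-]
Step 1: ref 3 → FAULT, frames=[5,3,-]
Step 2: ref 3 → HIT, frames=[5,3,-]
Step 3: ref 1 → FAULT, frames=[5,3,1]
Step 4: ref 2 → FAULT (evict 5), frames=[2,3,1]
Step 5: ref 6 → FAULT (evict 3), frames=[2,6,1]
Step 6: ref 1 → HIT, frames=[2,6,1]
Step 7: ref 2 → HIT, frames=[2,6,1]
Step 8: ref 2 → HIT, frames=[2,6,1]
Step 9: ref 2 → HIT, frames=[2,6,1]
Step 10: ref 3 → FAULT (evict 1), frames=[2,6,3]
Step 11: ref 2 → HIT, frames=[2,6,3]
Total faults: 6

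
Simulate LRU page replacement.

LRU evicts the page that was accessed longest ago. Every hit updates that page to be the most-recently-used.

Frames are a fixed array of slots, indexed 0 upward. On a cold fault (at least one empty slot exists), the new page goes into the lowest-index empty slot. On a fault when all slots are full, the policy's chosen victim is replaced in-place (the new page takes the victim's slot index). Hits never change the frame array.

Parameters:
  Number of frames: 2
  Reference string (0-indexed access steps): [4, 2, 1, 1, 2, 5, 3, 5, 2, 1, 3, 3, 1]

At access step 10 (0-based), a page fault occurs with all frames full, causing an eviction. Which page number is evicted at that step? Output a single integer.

Answer: 2

Derivation:
Step 0: ref 4 -> FAULT, frames=[4,-]
Step 1: ref 2 -> FAULT, frames=[4,2]
Step 2: ref 1 -> FAULT, evict 4, frames=[1,2]
Step 3: ref 1 -> HIT, frames=[1,2]
Step 4: ref 2 -> HIT, frames=[1,2]
Step 5: ref 5 -> FAULT, evict 1, frames=[5,2]
Step 6: ref 3 -> FAULT, evict 2, frames=[5,3]
Step 7: ref 5 -> HIT, frames=[5,3]
Step 8: ref 2 -> FAULT, evict 3, frames=[5,2]
Step 9: ref 1 -> FAULT, evict 5, frames=[1,2]
Step 10: ref 3 -> FAULT, evict 2, frames=[1,3]
At step 10: evicted page 2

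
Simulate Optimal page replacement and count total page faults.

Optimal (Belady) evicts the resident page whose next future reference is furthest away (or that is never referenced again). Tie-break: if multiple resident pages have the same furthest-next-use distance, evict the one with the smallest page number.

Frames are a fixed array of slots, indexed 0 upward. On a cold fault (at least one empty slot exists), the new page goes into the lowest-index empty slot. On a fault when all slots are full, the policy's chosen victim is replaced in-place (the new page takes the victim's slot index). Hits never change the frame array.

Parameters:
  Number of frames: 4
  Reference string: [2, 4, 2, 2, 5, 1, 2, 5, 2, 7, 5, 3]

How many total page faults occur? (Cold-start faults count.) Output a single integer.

Step 0: ref 2 → FAULT, frames=[2,-,-,-]
Step 1: ref 4 → FAULT, frames=[2,4,-,-]
Step 2: ref 2 → HIT, frames=[2,4,-,-]
Step 3: ref 2 → HIT, frames=[2,4,-,-]
Step 4: ref 5 → FAULT, frames=[2,4,5,-]
Step 5: ref 1 → FAULT, frames=[2,4,5,1]
Step 6: ref 2 → HIT, frames=[2,4,5,1]
Step 7: ref 5 → HIT, frames=[2,4,5,1]
Step 8: ref 2 → HIT, frames=[2,4,5,1]
Step 9: ref 7 → FAULT (evict 1), frames=[2,4,5,7]
Step 10: ref 5 → HIT, frames=[2,4,5,7]
Step 11: ref 3 → FAULT (evict 2), frames=[3,4,5,7]
Total faults: 6

Answer: 6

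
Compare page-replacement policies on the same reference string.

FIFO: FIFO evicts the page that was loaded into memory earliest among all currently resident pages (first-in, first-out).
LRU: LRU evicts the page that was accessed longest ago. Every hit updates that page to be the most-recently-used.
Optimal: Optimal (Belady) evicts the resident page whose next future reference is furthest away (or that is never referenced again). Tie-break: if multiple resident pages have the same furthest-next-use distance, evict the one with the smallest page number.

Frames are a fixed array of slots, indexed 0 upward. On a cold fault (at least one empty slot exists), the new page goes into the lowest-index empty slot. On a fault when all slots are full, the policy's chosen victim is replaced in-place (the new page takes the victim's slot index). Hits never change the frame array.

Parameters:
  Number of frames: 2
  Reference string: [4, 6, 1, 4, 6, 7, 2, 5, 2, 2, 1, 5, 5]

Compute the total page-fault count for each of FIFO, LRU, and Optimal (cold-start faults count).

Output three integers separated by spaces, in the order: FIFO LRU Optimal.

Answer: 9 10 8

Derivation:
--- FIFO ---
  step 0: ref 4 -> FAULT, frames=[4,-] (faults so far: 1)
  step 1: ref 6 -> FAULT, frames=[4,6] (faults so far: 2)
  step 2: ref 1 -> FAULT, evict 4, frames=[1,6] (faults so far: 3)
  step 3: ref 4 -> FAULT, evict 6, frames=[1,4] (faults so far: 4)
  step 4: ref 6 -> FAULT, evict 1, frames=[6,4] (faults so far: 5)
  step 5: ref 7 -> FAULT, evict 4, frames=[6,7] (faults so far: 6)
  step 6: ref 2 -> FAULT, evict 6, frames=[2,7] (faults so far: 7)
  step 7: ref 5 -> FAULT, evict 7, frames=[2,5] (faults so far: 8)
  step 8: ref 2 -> HIT, frames=[2,5] (faults so far: 8)
  step 9: ref 2 -> HIT, frames=[2,5] (faults so far: 8)
  step 10: ref 1 -> FAULT, evict 2, frames=[1,5] (faults so far: 9)
  step 11: ref 5 -> HIT, frames=[1,5] (faults so far: 9)
  step 12: ref 5 -> HIT, frames=[1,5] (faults so far: 9)
  FIFO total faults: 9
--- LRU ---
  step 0: ref 4 -> FAULT, frames=[4,-] (faults so far: 1)
  step 1: ref 6 -> FAULT, frames=[4,6] (faults so far: 2)
  step 2: ref 1 -> FAULT, evict 4, frames=[1,6] (faults so far: 3)
  step 3: ref 4 -> FAULT, evict 6, frames=[1,4] (faults so far: 4)
  step 4: ref 6 -> FAULT, evict 1, frames=[6,4] (faults so far: 5)
  step 5: ref 7 -> FAULT, evict 4, frames=[6,7] (faults so far: 6)
  step 6: ref 2 -> FAULT, evict 6, frames=[2,7] (faults so far: 7)
  step 7: ref 5 -> FAULT, evict 7, frames=[2,5] (faults so far: 8)
  step 8: ref 2 -> HIT, frames=[2,5] (faults so far: 8)
  step 9: ref 2 -> HIT, frames=[2,5] (faults so far: 8)
  step 10: ref 1 -> FAULT, evict 5, frames=[2,1] (faults so far: 9)
  step 11: ref 5 -> FAULT, evict 2, frames=[5,1] (faults so far: 10)
  step 12: ref 5 -> HIT, frames=[5,1] (faults so far: 10)
  LRU total faults: 10
--- Optimal ---
  step 0: ref 4 -> FAULT, frames=[4,-] (faults so far: 1)
  step 1: ref 6 -> FAULT, frames=[4,6] (faults so far: 2)
  step 2: ref 1 -> FAULT, evict 6, frames=[4,1] (faults so far: 3)
  step 3: ref 4 -> HIT, frames=[4,1] (faults so far: 3)
  step 4: ref 6 -> FAULT, evict 4, frames=[6,1] (faults so far: 4)
  step 5: ref 7 -> FAULT, evict 6, frames=[7,1] (faults so far: 5)
  step 6: ref 2 -> FAULT, evict 7, frames=[2,1] (faults so far: 6)
  step 7: ref 5 -> FAULT, evict 1, frames=[2,5] (faults so far: 7)
  step 8: ref 2 -> HIT, frames=[2,5] (faults so far: 7)
  step 9: ref 2 -> HIT, frames=[2,5] (faults so far: 7)
  step 10: ref 1 -> FAULT, evict 2, frames=[1,5] (faults so far: 8)
  step 11: ref 5 -> HIT, frames=[1,5] (faults so far: 8)
  step 12: ref 5 -> HIT, frames=[1,5] (faults so far: 8)
  Optimal total faults: 8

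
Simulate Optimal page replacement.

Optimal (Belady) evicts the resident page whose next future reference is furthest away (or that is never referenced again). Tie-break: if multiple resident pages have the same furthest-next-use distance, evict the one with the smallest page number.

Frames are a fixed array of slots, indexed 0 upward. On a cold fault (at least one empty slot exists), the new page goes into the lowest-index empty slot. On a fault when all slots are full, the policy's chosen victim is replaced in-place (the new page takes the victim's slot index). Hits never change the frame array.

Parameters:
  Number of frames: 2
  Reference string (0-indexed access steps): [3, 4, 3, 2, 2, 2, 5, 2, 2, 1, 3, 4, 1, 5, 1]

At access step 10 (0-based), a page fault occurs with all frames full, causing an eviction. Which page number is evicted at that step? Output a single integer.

Answer: 5

Derivation:
Step 0: ref 3 -> FAULT, frames=[3,-]
Step 1: ref 4 -> FAULT, frames=[3,4]
Step 2: ref 3 -> HIT, frames=[3,4]
Step 3: ref 2 -> FAULT, evict 4, frames=[3,2]
Step 4: ref 2 -> HIT, frames=[3,2]
Step 5: ref 2 -> HIT, frames=[3,2]
Step 6: ref 5 -> FAULT, evict 3, frames=[5,2]
Step 7: ref 2 -> HIT, frames=[5,2]
Step 8: ref 2 -> HIT, frames=[5,2]
Step 9: ref 1 -> FAULT, evict 2, frames=[5,1]
Step 10: ref 3 -> FAULT, evict 5, frames=[3,1]
At step 10: evicted page 5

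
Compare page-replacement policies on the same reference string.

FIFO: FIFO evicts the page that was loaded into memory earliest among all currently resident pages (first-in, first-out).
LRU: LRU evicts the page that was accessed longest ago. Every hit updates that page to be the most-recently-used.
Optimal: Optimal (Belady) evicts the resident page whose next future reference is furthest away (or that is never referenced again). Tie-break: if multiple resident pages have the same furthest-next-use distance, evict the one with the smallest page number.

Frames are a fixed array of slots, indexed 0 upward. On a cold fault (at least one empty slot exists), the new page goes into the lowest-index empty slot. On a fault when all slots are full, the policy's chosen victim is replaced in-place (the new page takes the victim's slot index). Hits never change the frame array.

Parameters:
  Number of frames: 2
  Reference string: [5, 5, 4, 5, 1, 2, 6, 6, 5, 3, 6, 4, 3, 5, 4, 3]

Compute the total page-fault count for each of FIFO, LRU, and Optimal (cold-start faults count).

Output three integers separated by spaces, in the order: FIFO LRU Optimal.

--- FIFO ---
  step 0: ref 5 -> FAULT, frames=[5,-] (faults so far: 1)
  step 1: ref 5 -> HIT, frames=[5,-] (faults so far: 1)
  step 2: ref 4 -> FAULT, frames=[5,4] (faults so far: 2)
  step 3: ref 5 -> HIT, frames=[5,4] (faults so far: 2)
  step 4: ref 1 -> FAULT, evict 5, frames=[1,4] (faults so far: 3)
  step 5: ref 2 -> FAULT, evict 4, frames=[1,2] (faults so far: 4)
  step 6: ref 6 -> FAULT, evict 1, frames=[6,2] (faults so far: 5)
  step 7: ref 6 -> HIT, frames=[6,2] (faults so far: 5)
  step 8: ref 5 -> FAULT, evict 2, frames=[6,5] (faults so far: 6)
  step 9: ref 3 -> FAULT, evict 6, frames=[3,5] (faults so far: 7)
  step 10: ref 6 -> FAULT, evict 5, frames=[3,6] (faults so far: 8)
  step 11: ref 4 -> FAULT, evict 3, frames=[4,6] (faults so far: 9)
  step 12: ref 3 -> FAULT, evict 6, frames=[4,3] (faults so far: 10)
  step 13: ref 5 -> FAULT, evict 4, frames=[5,3] (faults so far: 11)
  step 14: ref 4 -> FAULT, evict 3, frames=[5,4] (faults so far: 12)
  step 15: ref 3 -> FAULT, evict 5, frames=[3,4] (faults so far: 13)
  FIFO total faults: 13
--- LRU ---
  step 0: ref 5 -> FAULT, frames=[5,-] (faults so far: 1)
  step 1: ref 5 -> HIT, frames=[5,-] (faults so far: 1)
  step 2: ref 4 -> FAULT, frames=[5,4] (faults so far: 2)
  step 3: ref 5 -> HIT, frames=[5,4] (faults so far: 2)
  step 4: ref 1 -> FAULT, evict 4, frames=[5,1] (faults so far: 3)
  step 5: ref 2 -> FAULT, evict 5, frames=[2,1] (faults so far: 4)
  step 6: ref 6 -> FAULT, evict 1, frames=[2,6] (faults so far: 5)
  step 7: ref 6 -> HIT, frames=[2,6] (faults so far: 5)
  step 8: ref 5 -> FAULT, evict 2, frames=[5,6] (faults so far: 6)
  step 9: ref 3 -> FAULT, evict 6, frames=[5,3] (faults so far: 7)
  step 10: ref 6 -> FAULT, evict 5, frames=[6,3] (faults so far: 8)
  step 11: ref 4 -> FAULT, evict 3, frames=[6,4] (faults so far: 9)
  step 12: ref 3 -> FAULT, evict 6, frames=[3,4] (faults so far: 10)
  step 13: ref 5 -> FAULT, evict 4, frames=[3,5] (faults so far: 11)
  step 14: ref 4 -> FAULT, evict 3, frames=[4,5] (faults so far: 12)
  step 15: ref 3 -> FAULT, evict 5, frames=[4,3] (faults so far: 13)
  LRU total faults: 13
--- Optimal ---
  step 0: ref 5 -> FAULT, frames=[5,-] (faults so far: 1)
  step 1: ref 5 -> HIT, frames=[5,-] (faults so far: 1)
  step 2: ref 4 -> FAULT, frames=[5,4] (faults so far: 2)
  step 3: ref 5 -> HIT, frames=[5,4] (faults so far: 2)
  step 4: ref 1 -> FAULT, evict 4, frames=[5,1] (faults so far: 3)
  step 5: ref 2 -> FAULT, evict 1, frames=[5,2] (faults so far: 4)
  step 6: ref 6 -> FAULT, evict 2, frames=[5,6] (faults so far: 5)
  step 7: ref 6 -> HIT, frames=[5,6] (faults so far: 5)
  step 8: ref 5 -> HIT, frames=[5,6] (faults so far: 5)
  step 9: ref 3 -> FAULT, evict 5, frames=[3,6] (faults so far: 6)
  step 10: ref 6 -> HIT, frames=[3,6] (faults so far: 6)
  step 11: ref 4 -> FAULT, evict 6, frames=[3,4] (faults so far: 7)
  step 12: ref 3 -> HIT, frames=[3,4] (faults so far: 7)
  step 13: ref 5 -> FAULT, evict 3, frames=[5,4] (faults so far: 8)
  step 14: ref 4 -> HIT, frames=[5,4] (faults so far: 8)
  step 15: ref 3 -> FAULT, evict 4, frames=[5,3] (faults so far: 9)
  Optimal total faults: 9

Answer: 13 13 9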